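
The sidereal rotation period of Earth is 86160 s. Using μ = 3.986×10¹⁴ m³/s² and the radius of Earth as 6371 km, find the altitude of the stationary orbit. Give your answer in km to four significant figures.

h_sync ≈ 35790 km

A synchronous orbit has period T, so by Kepler's third law a = (μT²/4π²)^(1/3).
μT²/4π² = 3.986×10¹⁴ × (8.616×10⁴)² / 39.48 = 7.495×10²² m³.
a = 4.216×10⁷ m = 42163 km.
Altitude h = a − R = 42163 − 6371 = 35792 km.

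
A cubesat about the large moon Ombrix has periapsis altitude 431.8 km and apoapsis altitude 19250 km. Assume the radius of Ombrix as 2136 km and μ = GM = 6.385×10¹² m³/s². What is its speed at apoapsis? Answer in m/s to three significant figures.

r_p = 2136 + 431.8 = 2567.8 km = 2.5678×10⁶ m.
r_a = 2136 + 19250 = 21386 km = 2.1386×10⁷ m.
Semi-major axis a = (r_p + r_a)/2 = 11977 km = 1.198×10⁷ m.
Vis-viva: v² = μ(2/r − 1/a) = 6.385×10¹² × (9.352×10⁻⁸ − 8.349×10⁻⁸) = 6.401×10⁴ m²/s².
v = 253.0 m/s.

v ≈ 253 m/s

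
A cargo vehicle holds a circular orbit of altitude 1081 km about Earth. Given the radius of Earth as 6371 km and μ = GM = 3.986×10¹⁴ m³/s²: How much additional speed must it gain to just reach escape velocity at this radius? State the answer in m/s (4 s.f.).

Δv ≈ 3029 m/s

r = 6371 + 1081 = 7452.0 km = 7.4520×10⁶ m.
Circular speed v_c = √(μ/r) = 7314 m/s.
Escape speed v_esc = √(2μ/r) = √2 × v_c = 10340 m/s.
Δv = v_esc − v_c = 3029 m/s.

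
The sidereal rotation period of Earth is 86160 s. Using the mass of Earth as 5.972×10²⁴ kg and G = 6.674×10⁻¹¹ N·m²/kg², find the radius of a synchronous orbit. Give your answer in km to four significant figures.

r_sync ≈ 42160 km

μ = GM = 6.674×10⁻¹¹ × 5.972×10²⁴ = 3.986×10¹⁴ m³/s².
A synchronous orbit has period T, so by Kepler's third law a = (μT²/4π²)^(1/3).
μT²/4π² = 3.986×10¹⁴ × (8.616×10⁴)² / 39.48 = 7.495×10²² m³.
a = 4.216×10⁷ m = 42162 km.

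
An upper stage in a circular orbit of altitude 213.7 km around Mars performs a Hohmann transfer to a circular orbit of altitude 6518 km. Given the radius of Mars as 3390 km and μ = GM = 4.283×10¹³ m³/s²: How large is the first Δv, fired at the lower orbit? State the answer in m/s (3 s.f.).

Δv ≈ 728 m/s

r₁ = 3390 + 213.7 = 3603.7 km = 3.6037×10⁶ m.
r₂ = 3390 + 6518 = 9908.0 km = 9.9080×10⁶ m.
Transfer ellipse a_t = (r₁ + r₂)/2 = 6.756×10⁶ m.
At r₁: circular v_c1 = √(μ/r₁) = 3447 m/s; transfer-periapsis v_p = √[μ(2/r₁ − 1/a_t)] = 4175 m/s.
Δv₁ = v_p − v_c1 = 727.5 m/s.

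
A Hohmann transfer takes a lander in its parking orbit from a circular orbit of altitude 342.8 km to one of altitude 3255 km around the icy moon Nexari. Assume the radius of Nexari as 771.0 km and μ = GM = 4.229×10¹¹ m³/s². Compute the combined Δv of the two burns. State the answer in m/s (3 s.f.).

r₁ = 771.0 + 342.8 = 1113.8 km = 1.1138×10⁶ m.
r₂ = 771.0 + 3255 = 4026.0 km = 4.0260×10⁶ m.
Transfer ellipse a_t = (r₁ + r₂)/2 = 2.570×10⁶ m.
At r₁: circular v_c1 = √(μ/r₁) = 616.2 m/s; transfer-periapsis v_p = √[μ(2/r₁ − 1/a_t)] = 771.2 m/s.
Δv₁ = v_p − v_c1 = 155.1 m/s.
At r₂: circular v_c2 = √(μ/r₂) = 324.1 m/s; transfer-apoapsis v_a = √[μ(2/r₂ − 1/a_t)] = 213.4 m/s.
Δv₂ = v_c2 − v_a = 110.7 m/s.
Total Δv = Δv₁ + Δv₂ = 265.8 m/s.

Δv_total ≈ 266 m/s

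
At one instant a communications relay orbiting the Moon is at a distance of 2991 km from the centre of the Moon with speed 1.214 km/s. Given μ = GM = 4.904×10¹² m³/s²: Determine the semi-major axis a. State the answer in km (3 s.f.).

r = 2.991×10⁶ m.
Specific orbital energy ε = v²/2 − μ/r = (1214)²/2 − 4.904×10¹²/2.991×10⁶ = -9.027×10⁵ J/kg.
Since ε = −μ/(2a), a = −μ/(2ε) = 2.716×10⁶ m = 2716.3 km.

a ≈ 2720 km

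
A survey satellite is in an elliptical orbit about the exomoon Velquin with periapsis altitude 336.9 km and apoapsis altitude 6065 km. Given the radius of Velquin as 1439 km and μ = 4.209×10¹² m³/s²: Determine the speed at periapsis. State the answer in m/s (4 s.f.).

r_p = 1439 + 336.9 = 1775.9 km = 1.7759×10⁶ m.
r_a = 1439 + 6065 = 7504.0 km = 7.5040×10⁶ m.
Semi-major axis a = (r_p + r_a)/2 = 4639.9 km = 4.640×10⁶ m.
Vis-viva: v² = μ(2/r − 1/a) = 4.209×10¹² × (1.126×10⁻⁶ − 2.155×10⁻⁷) = 3.833×10⁶ m²/s².
v = 1958 m/s.

v ≈ 1958 m/s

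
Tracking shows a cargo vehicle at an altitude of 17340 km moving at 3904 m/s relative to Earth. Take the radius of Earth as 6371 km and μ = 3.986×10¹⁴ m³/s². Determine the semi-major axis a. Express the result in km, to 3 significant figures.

a ≈ 21700 km

r = 6371 + 17340 = 23711 km = 2.371×10⁷ m.
Specific orbital energy ε = v²/2 − μ/r = (3904)²/2 − 3.986×10¹⁴/2.371×10⁷ = -9.190×10⁶ J/kg.
Since ε = −μ/(2a), a = −μ/(2ε) = 2.169×10⁷ m = 21686 km.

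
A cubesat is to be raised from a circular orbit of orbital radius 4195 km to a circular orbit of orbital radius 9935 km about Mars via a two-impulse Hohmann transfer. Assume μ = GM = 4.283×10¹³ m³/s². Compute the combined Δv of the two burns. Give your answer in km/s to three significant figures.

Δv_total ≈ 1.07 km/s

r₁ = 4195 km = 4.195×10⁶ m.
r₂ = 9935 km = 9.935×10⁶ m.
Transfer ellipse a_t = (r₁ + r₂)/2 = 7.065×10⁶ m.
At r₁: circular v_c1 = √(μ/r₁) = 3195 m/s; transfer-periapsis v_p = √[μ(2/r₁ − 1/a_t)] = 3789 m/s.
Δv₁ = v_p − v_c1 = 593.8 m/s.
At r₂: circular v_c2 = √(μ/r₂) = 2076 m/s; transfer-apoapsis v_a = √[μ(2/r₂ − 1/a_t)] = 1600 m/s.
Δv₂ = v_c2 − v_a = 476.4 m/s.
Total Δv = Δv₁ + Δv₂ = 1070 m/s = 1.070 km/s.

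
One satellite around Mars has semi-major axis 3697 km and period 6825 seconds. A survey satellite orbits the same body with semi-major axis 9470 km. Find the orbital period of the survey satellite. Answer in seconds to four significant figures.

T₂ ≈ 27980 seconds

Kepler's third law: T² ∝ a³, so T₂ = T₁ (a₂/a₁)^(3/2).
a₂/a₁ = 2.562, (a₂/a₁)^(3/2) = 4.100.
T₂ = 6825 × 4.100 = 27980 seconds.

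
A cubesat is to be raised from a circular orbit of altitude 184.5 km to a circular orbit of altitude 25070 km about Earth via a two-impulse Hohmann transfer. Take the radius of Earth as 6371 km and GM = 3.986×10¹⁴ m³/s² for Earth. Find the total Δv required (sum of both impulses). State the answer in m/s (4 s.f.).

r₁ = 6371 + 184.5 = 6555.5 km = 6.5555×10⁶ m.
r₂ = 6371 + 25070 = 31441 km = 3.1441×10⁷ m.
Transfer ellipse a_t = (r₁ + r₂)/2 = 1.900×10⁷ m.
At r₁: circular v_c1 = √(μ/r₁) = 7798 m/s; transfer-perigee v_p = √[μ(2/r₁ − 1/a_t)] = 10030 m/s.
Δv₁ = v_p − v_c1 = 2234 m/s.
At r₂: circular v_c2 = √(μ/r₂) = 3561 m/s; transfer-apogee v_a = √[μ(2/r₂ − 1/a_t)] = 2092 m/s.
Δv₂ = v_c2 − v_a = 1469 m/s.
Total Δv = Δv₁ + Δv₂ = 3703 m/s.

Δv_total ≈ 3703 m/s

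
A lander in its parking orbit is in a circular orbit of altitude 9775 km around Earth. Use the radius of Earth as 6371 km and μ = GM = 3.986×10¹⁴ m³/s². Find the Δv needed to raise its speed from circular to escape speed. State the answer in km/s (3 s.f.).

r = 6371 + 9775 = 16146 km = 1.6146×10⁷ m.
Circular speed v_c = √(μ/r) = 4969 m/s.
Escape speed v_esc = √(2μ/r) = √2 × v_c = 7027 m/s.
Δv = v_esc − v_c = 2058 m/s = 2.058 km/s.

Δv ≈ 2.06 km/s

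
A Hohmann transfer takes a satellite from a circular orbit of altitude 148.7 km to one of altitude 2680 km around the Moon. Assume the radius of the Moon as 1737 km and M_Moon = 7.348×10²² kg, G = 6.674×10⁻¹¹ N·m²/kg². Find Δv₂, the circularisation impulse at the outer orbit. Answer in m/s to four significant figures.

μ = GM = 6.674×10⁻¹¹ × 7.348×10²² = 4.904×10¹² m³/s².
r₁ = 1737 + 148.7 = 1885.7 km = 1.8857×10⁶ m.
r₂ = 1737 + 2680 = 4417.0 km = 4.4170×10⁶ m.
Transfer ellipse a_t = (r₁ + r₂)/2 = 3.151×10⁶ m.
At r₁: circular v_c1 = √(μ/r₁) = 1613 m/s; transfer-perilune v_p = √[μ(2/r₁ − 1/a_t)] = 1909 m/s.
At r₂: circular v_c2 = √(μ/r₂) = 1054 m/s; transfer-apolune v_a = √[μ(2/r₂ − 1/a_t)] = 815.1 m/s.
Δv₂ = v_c2 − v_a = 238.6 m/s.

Δv ≈ 238.6 m/s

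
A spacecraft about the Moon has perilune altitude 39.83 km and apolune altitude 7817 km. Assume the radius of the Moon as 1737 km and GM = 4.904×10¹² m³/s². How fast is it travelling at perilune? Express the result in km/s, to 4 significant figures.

v ≈ 2.157 km/s

r_p = 1737 + 39.83 = 1776.8 km = 1.7768×10⁶ m.
r_a = 1737 + 7817 = 9554.0 km = 9.5540×10⁶ m.
Semi-major axis a = (r_p + r_a)/2 = 5665.4 km = 5.665×10⁶ m.
Vis-viva: v² = μ(2/r − 1/a) = 4.904×10¹² × (1.126×10⁻⁶ − 1.765×10⁻⁷) = 4.654×10⁶ m²/s².
v = 2157 m/s = 2.157 km/s.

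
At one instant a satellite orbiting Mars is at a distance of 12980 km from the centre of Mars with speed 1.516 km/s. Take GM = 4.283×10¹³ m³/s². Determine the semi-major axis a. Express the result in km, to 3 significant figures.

a ≈ 9960 km

r = 1.298×10⁷ m.
Vis-viva rearranged: 1/a = 2/r − v²/μ = 1.541×10⁻⁷ − 5.366×10⁻⁸ = 1.004×10⁻⁷ m⁻¹.
a = 9.958×10⁶ m = 9957.9 km.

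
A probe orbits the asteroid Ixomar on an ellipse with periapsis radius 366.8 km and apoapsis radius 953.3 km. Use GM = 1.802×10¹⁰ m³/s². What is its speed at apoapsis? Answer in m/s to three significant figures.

v ≈ 102 m/s

Semi-major axis a = (r_p + r_a)/2 = 660.05 km = 6.600×10⁵ m.
Vis-viva: v² = μ(2/r − 1/a) = 1.802×10¹⁰ × (2.098×10⁻⁶ − 1.515×10⁻⁶) = 1.050×10⁴ m²/s².
v = 102.5 m/s.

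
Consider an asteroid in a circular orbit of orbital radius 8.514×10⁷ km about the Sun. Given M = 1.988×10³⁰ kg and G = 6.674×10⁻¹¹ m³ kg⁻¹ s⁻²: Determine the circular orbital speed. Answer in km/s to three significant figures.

μ = GM = 6.674×10⁻¹¹ × 1.988×10³⁰ = 1.327×10²⁰ m³/s².
r = 8.514×10⁷ km = 8.514×10¹⁰ m.
For a circular orbit v = √(μ/r) = √(1.327×10²⁰ / 8.514×10¹⁰) = √(1.558×10⁹) = 39480 m/s.
That is 39.48 km/s.

v ≈ 39.5 km/s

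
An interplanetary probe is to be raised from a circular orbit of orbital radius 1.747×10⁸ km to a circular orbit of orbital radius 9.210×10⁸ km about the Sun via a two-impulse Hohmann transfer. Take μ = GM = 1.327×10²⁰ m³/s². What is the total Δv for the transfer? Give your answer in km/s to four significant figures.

r₁ = 1.747×10⁸ km = 1.747×10¹¹ m.
r₂ = 9.210×10⁸ km = 9.210×10¹¹ m.
Transfer ellipse a_t = (r₁ + r₂)/2 = 5.478×10¹¹ m.
At r₁: circular v_c1 = √(μ/r₁) = 27560 m/s; transfer-perihelion v_p = √[μ(2/r₁ − 1/a_t)] = 35730 m/s.
Δv₁ = v_p − v_c1 = 8174 m/s.
At r₂: circular v_c2 = √(μ/r₂) = 12000 m/s; transfer-aphelion v_a = √[μ(2/r₂ − 1/a_t)] = 6778 m/s.
Δv₂ = v_c2 − v_a = 5225 m/s.
Total Δv = Δv₁ + Δv₂ = 13400 m/s = 13.40 km/s.

Δv_total ≈ 13.40 km/s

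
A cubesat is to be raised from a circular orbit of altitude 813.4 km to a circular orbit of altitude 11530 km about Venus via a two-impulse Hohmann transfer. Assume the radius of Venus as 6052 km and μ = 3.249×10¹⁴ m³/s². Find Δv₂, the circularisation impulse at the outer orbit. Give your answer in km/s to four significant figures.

Δv ≈ 1.077 km/s

r₁ = 6052 + 813.4 = 6865.4 km = 6.8654×10⁶ m.
r₂ = 6052 + 11530 = 17582 km = 1.7582×10⁷ m.
Transfer ellipse a_t = (r₁ + r₂)/2 = 1.222×10⁷ m.
At r₁: circular v_c1 = √(μ/r₁) = 6879 m/s; transfer-periapsis v_p = √[μ(2/r₁ − 1/a_t)] = 8250 m/s.
At r₂: circular v_c2 = √(μ/r₂) = 4299 m/s; transfer-apoapsis v_a = √[μ(2/r₂ − 1/a_t)] = 3222 m/s.
Δv₂ = v_c2 − v_a = 1077 m/s.
= 1.077 km/s.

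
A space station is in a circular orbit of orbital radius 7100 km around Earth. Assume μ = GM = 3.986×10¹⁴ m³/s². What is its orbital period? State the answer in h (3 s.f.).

r = 7100 km = 7.100×10⁶ m.
Kepler's third law: T = 2π√(r³/μ) = 2π√((7.100×10⁶)³ / 3.986×10¹⁴).
r³/μ = 8.979×10⁵ s², so T = 2π × 9.476×10² = 5.954×10³ s.
Converting: 5.954×10³ s ÷ 3600 = 1.654 h.

T ≈ 1.65 h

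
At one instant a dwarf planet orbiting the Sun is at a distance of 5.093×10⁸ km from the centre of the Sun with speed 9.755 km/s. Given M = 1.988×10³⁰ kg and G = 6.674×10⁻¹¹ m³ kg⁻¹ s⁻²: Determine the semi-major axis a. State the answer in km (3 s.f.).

a ≈ 3.12×10⁸ km

μ = GM = 6.674×10⁻¹¹ × 1.988×10³⁰ = 1.327×10²⁰ m³/s².
r = 5.093×10¹¹ m.
Vis-viva rearranged: 1/a = 2/r − v²/μ = 3.927×10⁻¹² − 7.172×10⁻¹³ = 3.210×10⁻¹² m⁻¹.
a = 3.116×10¹¹ m = 3.1155×10⁸ km.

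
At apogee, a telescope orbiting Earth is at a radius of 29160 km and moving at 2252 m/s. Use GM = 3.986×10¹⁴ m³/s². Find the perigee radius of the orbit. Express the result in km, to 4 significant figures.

r_a = 2.916×10⁷ m.
Specific energy ε = v²/2 − μ/r = -1.113×10⁷ J/kg, so a = −μ/(2ε) = 1.790×10⁷ m.
The apsides satisfy r_p + r_a = 2a, so the perigee radius is 2a − r_a = 6.641×10⁶ m = 6641.4 km.

perigee radius ≈ 6641 km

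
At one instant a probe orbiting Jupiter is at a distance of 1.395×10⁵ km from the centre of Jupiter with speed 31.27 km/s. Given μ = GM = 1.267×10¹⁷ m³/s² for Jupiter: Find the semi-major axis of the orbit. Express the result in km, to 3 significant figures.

a ≈ 1.51×10⁵ km

r = 1.395×10⁸ m.
Vis-viva rearranged: 1/a = 2/r − v²/μ = 1.434×10⁻⁸ − 7.718×10⁻⁹ = 6.619×10⁻⁹ m⁻¹.
a = 1.511×10⁸ m = 1.5107×10⁵ km.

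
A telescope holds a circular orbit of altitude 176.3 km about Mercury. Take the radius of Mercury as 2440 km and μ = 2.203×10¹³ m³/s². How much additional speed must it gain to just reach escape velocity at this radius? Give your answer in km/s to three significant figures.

r = 2440 + 176.3 = 2616.3 km = 2.6163×10⁶ m.
Circular speed v_c = √(μ/r) = 2902 m/s.
Escape speed v_esc = √(2μ/r) = √2 × v_c = 4104 m/s.
Δv = v_esc − v_c = 1202 m/s = 1.202 km/s.

Δv ≈ 1.20 km/s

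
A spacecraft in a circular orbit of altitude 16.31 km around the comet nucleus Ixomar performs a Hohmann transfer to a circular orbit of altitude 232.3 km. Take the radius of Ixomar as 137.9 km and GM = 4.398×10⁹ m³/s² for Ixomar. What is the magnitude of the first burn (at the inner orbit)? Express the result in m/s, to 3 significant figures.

Δv ≈ 31.8 m/s

r₁ = 137.9 + 16.31 = 154.21 km = 1.5421×10⁵ m.
r₂ = 137.9 + 232.3 = 370.20 km = 3.7020×10⁵ m.
Transfer ellipse a_t = (r₁ + r₂)/2 = 2.622×10⁵ m.
At r₁: circular v_c1 = √(μ/r₁) = 168.9 m/s; transfer-periapsis v_p = √[μ(2/r₁ − 1/a_t)] = 200.7 m/s.
Δv₁ = v_p − v_c1 = 31.79 m/s.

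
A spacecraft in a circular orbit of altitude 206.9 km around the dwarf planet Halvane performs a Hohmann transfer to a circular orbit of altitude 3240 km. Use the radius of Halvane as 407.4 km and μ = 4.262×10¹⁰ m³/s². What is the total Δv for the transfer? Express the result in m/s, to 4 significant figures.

Δv_total ≈ 131.3 m/s

r₁ = 407.4 + 206.9 = 614.30 km = 6.1430×10⁵ m.
r₂ = 407.4 + 3240 = 3647.4 km = 3.6474×10⁶ m.
Transfer ellipse a_t = (r₁ + r₂)/2 = 2.131×10⁶ m.
At r₁: circular v_c1 = √(μ/r₁) = 263.4 m/s; transfer-periapsis v_p = √[μ(2/r₁ − 1/a_t)] = 344.6 m/s.
Δv₁ = v_p − v_c1 = 81.21 m/s.
At r₂: circular v_c2 = √(μ/r₂) = 108.1 m/s; transfer-apoapsis v_a = √[μ(2/r₂ − 1/a_t)] = 58.04 m/s.
Δv₂ = v_c2 − v_a = 50.06 m/s.
Total Δv = Δv₁ + Δv₂ = 131.3 m/s.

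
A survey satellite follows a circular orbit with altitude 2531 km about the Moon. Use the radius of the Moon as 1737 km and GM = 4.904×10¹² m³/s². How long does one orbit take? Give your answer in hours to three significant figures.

r = 1737 + 2531 = 4268.0 km = 4.2680×10⁶ m.
Kepler's third law: T = 2π√(r³/μ) = 2π√((4.268×10⁶)³ / 4.904×10¹²).
r³/μ = 1.585×10⁷ s², so T = 2π × 3.982×10³ = 2.502×10⁴ s.
Converting: 2.502×10⁴ s ÷ 3600 = 6.949 hours.

T ≈ 6.95 hours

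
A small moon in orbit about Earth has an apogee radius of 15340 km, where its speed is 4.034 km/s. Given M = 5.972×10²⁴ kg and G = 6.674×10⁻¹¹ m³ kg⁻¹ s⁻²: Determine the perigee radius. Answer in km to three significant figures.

perigee radius ≈ 6990 km

μ = GM = 6.674×10⁻¹¹ × 5.972×10²⁴ = 3.986×10¹⁴ m³/s².
r_a = 1.534×10⁷ m.
Specific energy ε = v²/2 − μ/r = -1.785×10⁷ J/kg, so a = −μ/(2ε) = 1.117×10⁷ m.
The apsides satisfy r_p + r_a = 2a, so the perigee radius is 2a − r_a = 6.994×10⁶ m = 6994.0 km.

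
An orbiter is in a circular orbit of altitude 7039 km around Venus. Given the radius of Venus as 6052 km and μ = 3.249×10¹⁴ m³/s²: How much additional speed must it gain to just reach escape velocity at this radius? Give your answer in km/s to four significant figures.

r = 6052 + 7039 = 13091 km = 1.3091×10⁷ m.
Circular speed v_c = √(μ/r) = 4982 m/s.
Escape speed v_esc = √(2μ/r) = √2 × v_c = 7045 m/s.
Δv = v_esc − v_c = 2064 m/s = 2.064 km/s.

Δv ≈ 2.064 km/s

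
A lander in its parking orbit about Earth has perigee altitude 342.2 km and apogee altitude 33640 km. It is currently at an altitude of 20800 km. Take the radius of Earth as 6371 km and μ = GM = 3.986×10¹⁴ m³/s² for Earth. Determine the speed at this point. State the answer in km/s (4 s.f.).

r_p = 6371 + 342.2 = 6713.2 km = 6.7132×10⁶ m.
r_a = 6371 + 33640 = 40011 km = 4.0011×10⁷ m.
r = 6371 + 20800 = 27171 km = 2.717×10⁷ m.
Semi-major axis a = (r_p + r_a)/2 = 23362 km = 2.336×10⁷ m.
Vis-viva: v² = μ(2/r − 1/a) = 3.986×10¹⁴ × (7.361×10⁻⁸ − 4.280×10⁻⁸) = 1.228×10⁷ m²/s².
v = 3504 m/s = 3.504 km/s.

v ≈ 3.504 km/s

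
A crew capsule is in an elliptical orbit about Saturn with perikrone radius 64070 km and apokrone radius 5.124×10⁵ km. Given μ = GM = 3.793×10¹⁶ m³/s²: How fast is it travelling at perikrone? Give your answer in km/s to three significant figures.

Semi-major axis a = (r_p + r_a)/2 = 2.8824×10⁵ km = 2.882×10⁸ m.
Vis-viva: v² = μ(2/r − 1/a) = 3.793×10¹⁶ × (3.122×10⁻⁸ − 3.469×10⁻⁹) = 1.052×10⁹ m²/s².
v = 32440 m/s = 32.44 km/s.

v ≈ 32.4 km/s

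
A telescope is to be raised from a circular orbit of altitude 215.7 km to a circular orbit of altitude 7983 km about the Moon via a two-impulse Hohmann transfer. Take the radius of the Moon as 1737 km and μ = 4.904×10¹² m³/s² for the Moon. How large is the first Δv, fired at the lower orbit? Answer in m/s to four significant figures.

Δv ≈ 460.4 m/s

r₁ = 1737 + 215.7 = 1952.7 km = 1.9527×10⁶ m.
r₂ = 1737 + 7983 = 9720.0 km = 9.7200×10⁶ m.
Transfer ellipse a_t = (r₁ + r₂)/2 = 5.836×10⁶ m.
At r₁: circular v_c1 = √(μ/r₁) = 1585 m/s; transfer-perilune v_p = √[μ(2/r₁ − 1/a_t)] = 2045 m/s.
Δv₁ = v_p − v_c1 = 460.4 m/s.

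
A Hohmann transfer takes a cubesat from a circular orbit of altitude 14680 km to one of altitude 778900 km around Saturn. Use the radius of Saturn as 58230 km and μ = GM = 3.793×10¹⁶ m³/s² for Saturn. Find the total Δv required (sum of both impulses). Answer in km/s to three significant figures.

r₁ = 58230 + 14680 = 72910 km = 7.2910×10⁷ m.
r₂ = 58230 + 778900 = 837130 km = 8.3713×10⁸ m.
Transfer ellipse a_t = (r₁ + r₂)/2 = 4.550×10⁸ m.
At r₁: circular v_c1 = √(μ/r₁) = 22810 m/s; transfer-perikrone v_p = √[μ(2/r₁ − 1/a_t)] = 30940 m/s.
Δv₁ = v_p − v_c1 = 8129 m/s.
At r₂: circular v_c2 = √(μ/r₂) = 6731 m/s; transfer-apokrone v_a = √[μ(2/r₂ − 1/a_t)] = 2694 m/s.
Δv₂ = v_c2 − v_a = 4037 m/s.
Total Δv = Δv₁ + Δv₂ = 12170 m/s = 12.17 km/s.

Δv_total ≈ 12.2 km/s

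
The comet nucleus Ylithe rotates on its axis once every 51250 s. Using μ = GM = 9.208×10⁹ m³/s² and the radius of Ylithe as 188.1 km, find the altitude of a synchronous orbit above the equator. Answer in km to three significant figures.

A synchronous orbit has period T, so by Kepler's third law a = (μT²/4π²)^(1/3).
μT²/4π² = 9.208×10⁹ × (5.125×10⁴)² / 39.48 = 6.126×10¹⁷ m³.
a = 8.493×10⁵ m = 849.31 km.
Altitude h = a − R = 849.31 − 188.1 = 661.21 km.

h_sync ≈ 661 km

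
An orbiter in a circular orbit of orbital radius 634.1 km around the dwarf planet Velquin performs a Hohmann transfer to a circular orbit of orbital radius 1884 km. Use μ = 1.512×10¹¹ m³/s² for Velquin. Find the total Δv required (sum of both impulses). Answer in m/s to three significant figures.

Δv_total ≈ 191 m/s

r₁ = 634.1 km = 6.341×10⁵ m.
r₂ = 1884 km = 1.884×10⁶ m.
Transfer ellipse a_t = (r₁ + r₂)/2 = 1.259×10⁶ m.
At r₁: circular v_c1 = √(μ/r₁) = 488.3 m/s; transfer-periapsis v_p = √[μ(2/r₁ − 1/a_t)] = 597.3 m/s.
Δv₁ = v_p − v_c1 = 109.0 m/s.
At r₂: circular v_c2 = √(μ/r₂) = 283.3 m/s; transfer-apoapsis v_a = √[μ(2/r₂ − 1/a_t)] = 201.0 m/s.
Δv₂ = v_c2 − v_a = 82.25 m/s.
Total Δv = Δv₁ + Δv₂ = 191.3 m/s.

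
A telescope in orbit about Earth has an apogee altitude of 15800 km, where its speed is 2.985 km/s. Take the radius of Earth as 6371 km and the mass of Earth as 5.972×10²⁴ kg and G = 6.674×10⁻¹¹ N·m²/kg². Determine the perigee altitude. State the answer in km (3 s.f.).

perigee altitude ≈ 934 km

μ = GM = 6.674×10⁻¹¹ × 5.972×10²⁴ = 3.986×10¹⁴ m³/s².
r_a = 6371 + 15800 = 22171 km = 2.217×10⁷ m.
Specific energy ε = v²/2 − μ/r = -1.352×10⁷ J/kg, so a = −μ/(2ε) = 1.474×10⁷ m.
The apsides satisfy r_p + r_a = 2a, so the perigee radius is 2a − r_a = 7.305×10⁶ m = 7304.7 km.
Perigee altitude = 7304.7 − 6371 = 933.69 km.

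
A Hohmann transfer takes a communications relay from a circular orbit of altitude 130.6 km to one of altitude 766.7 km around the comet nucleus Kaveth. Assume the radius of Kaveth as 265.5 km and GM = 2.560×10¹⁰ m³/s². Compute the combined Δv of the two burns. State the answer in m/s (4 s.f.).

Δv_total ≈ 91.61 m/s

r₁ = 265.5 + 130.6 = 396.10 km = 3.9610×10⁵ m.
r₂ = 265.5 + 766.7 = 1032.2 km = 1.0322×10⁶ m.
Transfer ellipse a_t = (r₁ + r₂)/2 = 7.142×10⁵ m.
At r₁: circular v_c1 = √(μ/r₁) = 254.2 m/s; transfer-periapsis v_p = √[μ(2/r₁ − 1/a_t)] = 305.6 m/s.
Δv₁ = v_p − v_c1 = 51.41 m/s.
At r₂: circular v_c2 = √(μ/r₂) = 157.5 m/s; transfer-apoapsis v_a = √[μ(2/r₂ − 1/a_t)] = 117.3 m/s.
Δv₂ = v_c2 − v_a = 40.20 m/s.
Total Δv = Δv₁ + Δv₂ = 91.61 m/s.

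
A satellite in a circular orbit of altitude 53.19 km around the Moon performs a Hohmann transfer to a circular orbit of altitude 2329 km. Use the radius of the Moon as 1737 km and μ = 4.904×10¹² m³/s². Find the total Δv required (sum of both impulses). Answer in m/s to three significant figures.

r₁ = 1737 + 53.19 = 1790.2 km = 1.7902×10⁶ m.
r₂ = 1737 + 2329 = 4066.0 km = 4.0660×10⁶ m.
Transfer ellipse a_t = (r₁ + r₂)/2 = 2.928×10⁶ m.
At r₁: circular v_c1 = √(μ/r₁) = 1655 m/s; transfer-perilune v_p = √[μ(2/r₁ − 1/a_t)] = 1950 m/s.
Δv₁ = v_p − v_c1 = 295.3 m/s.
At r₂: circular v_c2 = √(μ/r₂) = 1098 m/s; transfer-apolune v_a = √[μ(2/r₂ − 1/a_t)] = 858.7 m/s.
Δv₂ = v_c2 − v_a = 239.5 m/s.
Total Δv = Δv₁ + Δv₂ = 534.8 m/s.

Δv_total ≈ 535 m/s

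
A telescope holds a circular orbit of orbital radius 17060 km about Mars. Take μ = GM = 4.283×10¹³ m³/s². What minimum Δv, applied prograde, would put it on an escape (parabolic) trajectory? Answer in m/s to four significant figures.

Δv ≈ 656.3 m/s

r = 17060 km = 1.706×10⁷ m.
Circular speed v_c = √(μ/r) = 1584 m/s.
Escape speed v_esc = √(2μ/r) = √2 × v_c = 2241 m/s.
Δv = v_esc − v_c = 656.3 m/s.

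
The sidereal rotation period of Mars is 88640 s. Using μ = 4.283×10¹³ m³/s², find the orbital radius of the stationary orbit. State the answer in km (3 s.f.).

r_sync ≈ 20400 km

A synchronous orbit has period T, so by Kepler's third law a = (μT²/4π²)^(1/3).
μT²/4π² = 4.283×10¹³ × (8.864×10⁴)² / 39.48 = 8.524×10²¹ m³.
a = 2.043×10⁷ m = 20428 km.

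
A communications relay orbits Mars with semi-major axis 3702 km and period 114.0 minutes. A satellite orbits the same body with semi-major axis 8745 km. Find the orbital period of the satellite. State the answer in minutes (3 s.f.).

Kepler's third law: T² ∝ a³, so T₂ = T₁ (a₂/a₁)^(3/2).
a₂/a₁ = 2.362, (a₂/a₁)^(3/2) = 3.631.
T₂ = 114.0 × 3.631 = 413.9 minutes.

T₂ ≈ 414 minutes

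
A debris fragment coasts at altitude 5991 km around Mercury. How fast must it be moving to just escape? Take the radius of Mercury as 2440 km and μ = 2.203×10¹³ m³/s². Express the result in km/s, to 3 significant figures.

v_esc ≈ 2.29 km/s

r = 2440 + 5991 = 8431.0 km = 8.4310×10⁶ m.
Escape speed v_esc = √(2μ/r) = √(2 × 2.203×10¹³ / 8.431×10⁶) = √(5.226×10⁶) = 2286 m/s.
= 2.286 km/s.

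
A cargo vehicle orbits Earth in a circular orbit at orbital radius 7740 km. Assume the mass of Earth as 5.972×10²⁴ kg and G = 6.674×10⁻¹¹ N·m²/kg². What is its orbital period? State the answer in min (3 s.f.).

T ≈ 113 min

μ = GM = 6.674×10⁻¹¹ × 5.972×10²⁴ = 3.986×10¹⁴ m³/s².
r = 7740 km = 7.740×10⁶ m.
Kepler's third law: T = 2π√(r³/μ) = 2π√((7.740×10⁶)³ / 3.986×10¹⁴).
r³/μ = 1.163×10⁶ s², so T = 2π × 1.079×10³ = 6.777×10³ s.
Converting: 6.777×10³ s ÷ 60.00 = 113.0 min.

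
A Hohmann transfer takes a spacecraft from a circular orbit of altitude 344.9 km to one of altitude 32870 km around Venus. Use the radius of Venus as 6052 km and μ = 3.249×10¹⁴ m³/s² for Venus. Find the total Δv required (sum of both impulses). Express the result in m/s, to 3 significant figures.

r₁ = 6052 + 344.9 = 6396.9 km = 6.3969×10⁶ m.
r₂ = 6052 + 32870 = 38922 km = 3.8922×10⁷ m.
Transfer ellipse a_t = (r₁ + r₂)/2 = 2.266×10⁷ m.
At r₁: circular v_c1 = √(μ/r₁) = 7127 m/s; transfer-periapsis v_p = √[μ(2/r₁ − 1/a_t)] = 9340 m/s.
Δv₁ = v_p − v_c1 = 2214 m/s.
At r₂: circular v_c2 = √(μ/r₂) = 2889 m/s; transfer-apoapsis v_a = √[μ(2/r₂ − 1/a_t)] = 1535 m/s.
Δv₂ = v_c2 − v_a = 1354 m/s.
Total Δv = Δv₁ + Δv₂ = 3568 m/s.

Δv_total ≈ 3570 m/s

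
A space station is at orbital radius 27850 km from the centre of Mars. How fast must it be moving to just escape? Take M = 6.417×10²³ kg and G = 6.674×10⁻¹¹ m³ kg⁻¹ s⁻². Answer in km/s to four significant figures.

v_esc ≈ 1.754 km/s

μ = GM = 6.674×10⁻¹¹ × 6.417×10²³ = 4.283×10¹³ m³/s².
r = 27850 km = 2.785×10⁷ m.
Escape speed v_esc = √(2μ/r) = √(2 × 4.283×10¹³ / 2.785×10⁷) = √(3.076×10⁶) = 1754 m/s.
= 1.754 km/s.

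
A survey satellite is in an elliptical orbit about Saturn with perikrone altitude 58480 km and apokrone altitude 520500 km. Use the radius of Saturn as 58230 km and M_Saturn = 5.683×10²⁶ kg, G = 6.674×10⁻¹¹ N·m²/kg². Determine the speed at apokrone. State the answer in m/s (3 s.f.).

v ≈ 4690 m/s

μ = GM = 6.674×10⁻¹¹ × 5.683×10²⁶ = 3.793×10¹⁶ m³/s².
r_p = 58230 + 58480 = 116710 km = 1.1671×10⁸ m.
r_a = 58230 + 520500 = 578730 km = 5.7873×10⁸ m.
Semi-major axis a = (r_p + r_a)/2 = 3.4772×10⁵ km = 3.477×10⁸ m.
Vis-viva: v² = μ(2/r − 1/a) = 3.793×10¹⁶ × (3.456×10⁻⁹ − 2.876×10⁻⁹) = 2.200×10⁷ m²/s².
v = 4690 m/s.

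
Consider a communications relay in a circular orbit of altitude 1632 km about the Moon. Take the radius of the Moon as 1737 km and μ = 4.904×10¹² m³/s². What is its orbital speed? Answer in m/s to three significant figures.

v ≈ 1210 m/s

r = 1737 + 1632 = 3369.0 km = 3.3690×10⁶ m.
For a circular orbit v = √(μ/r) = √(4.904×10¹² / 3.369×10⁶) = √(1.456×10⁶) = 1206 m/s.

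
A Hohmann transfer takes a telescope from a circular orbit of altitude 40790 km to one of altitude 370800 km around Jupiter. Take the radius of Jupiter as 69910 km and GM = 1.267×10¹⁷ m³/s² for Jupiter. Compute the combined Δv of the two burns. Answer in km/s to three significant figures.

r₁ = 69910 + 40790 = 110700 km = 1.1070×10⁸ m.
r₂ = 69910 + 370800 = 440710 km = 4.4071×10⁸ m.
Transfer ellipse a_t = (r₁ + r₂)/2 = 2.757×10⁸ m.
At r₁: circular v_c1 = √(μ/r₁) = 33830 m/s; transfer-perijove v_p = √[μ(2/r₁ − 1/a_t)] = 42770 m/s.
Δv₁ = v_p − v_c1 = 8942 m/s.
At r₂: circular v_c2 = √(μ/r₂) = 16960 m/s; transfer-apojove v_a = √[μ(2/r₂ − 1/a_t)] = 10740 m/s.
Δv₂ = v_c2 − v_a = 6212 m/s.
Total Δv = Δv₁ + Δv₂ = 15150 m/s = 15.15 km/s.

Δv_total ≈ 15.2 km/s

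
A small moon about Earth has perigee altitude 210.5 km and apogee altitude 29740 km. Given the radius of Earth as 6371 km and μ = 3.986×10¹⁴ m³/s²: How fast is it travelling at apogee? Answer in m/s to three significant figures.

r_p = 6371 + 210.5 = 6581.5 km = 6.5815×10⁶ m.
r_a = 6371 + 29740 = 36111 km = 3.6111×10⁷ m.
Semi-major axis a = (r_p + r_a)/2 = 21346 km = 2.135×10⁷ m.
Vis-viva: v² = μ(2/r − 1/a) = 3.986×10¹⁴ × (5.538×10⁻⁸ − 4.685×10⁻⁸) = 3.403×10⁶ m²/s².
v = 1845 m/s.

v ≈ 1840 m/s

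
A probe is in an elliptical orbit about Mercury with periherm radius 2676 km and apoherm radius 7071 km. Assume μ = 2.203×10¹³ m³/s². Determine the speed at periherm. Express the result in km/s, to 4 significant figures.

v ≈ 3.456 km/s

Semi-major axis a = (r_p + r_a)/2 = 4873.5 km = 4.874×10⁶ m.
Vis-viva: v² = μ(2/r − 1/a) = 2.203×10¹³ × (7.474×10⁻⁷ − 2.052×10⁻⁷) = 1.194×10⁷ m²/s².
v = 3456 m/s = 3.456 km/s.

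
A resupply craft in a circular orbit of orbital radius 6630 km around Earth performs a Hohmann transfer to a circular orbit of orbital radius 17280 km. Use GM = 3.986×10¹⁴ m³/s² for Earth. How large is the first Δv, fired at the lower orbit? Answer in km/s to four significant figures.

Δv ≈ 1.568 km/s

r₁ = 6630 km = 6.630×10⁶ m.
r₂ = 17280 km = 1.728×10⁷ m.
Transfer ellipse a_t = (r₁ + r₂)/2 = 1.196×10⁷ m.
At r₁: circular v_c1 = √(μ/r₁) = 7754 m/s; transfer-perigee v_p = √[μ(2/r₁ − 1/a_t)] = 9322 m/s.
Δv₁ = v_p − v_c1 = 1568 m/s.
= 1.568 km/s.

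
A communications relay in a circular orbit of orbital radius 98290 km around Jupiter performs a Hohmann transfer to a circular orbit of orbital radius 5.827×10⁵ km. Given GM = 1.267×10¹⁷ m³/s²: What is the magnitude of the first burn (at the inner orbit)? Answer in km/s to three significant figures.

Δv ≈ 11.1 km/s

r₁ = 98290 km = 9.829×10⁷ m.
r₂ = 5.827×10⁵ km = 5.827×10⁸ m.
Transfer ellipse a_t = (r₁ + r₂)/2 = 3.405×10⁸ m.
At r₁: circular v_c1 = √(μ/r₁) = 35900 m/s; transfer-perijove v_p = √[μ(2/r₁ − 1/a_t)] = 46970 m/s.
Δv₁ = v_p − v_c1 = 11060 m/s.
= 11.06 km/s.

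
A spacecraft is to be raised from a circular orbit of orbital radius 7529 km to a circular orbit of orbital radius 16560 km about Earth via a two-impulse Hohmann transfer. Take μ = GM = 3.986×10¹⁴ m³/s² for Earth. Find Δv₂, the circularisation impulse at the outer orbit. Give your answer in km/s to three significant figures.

Δv ≈ 1.03 km/s

r₁ = 7529 km = 7.529×10⁶ m.
r₂ = 16560 km = 1.656×10⁷ m.
Transfer ellipse a_t = (r₁ + r₂)/2 = 1.204×10⁷ m.
At r₁: circular v_c1 = √(μ/r₁) = 7276 m/s; transfer-perigee v_p = √[μ(2/r₁ − 1/a_t)] = 8532 m/s.
At r₂: circular v_c2 = √(μ/r₂) = 4906 m/s; transfer-apogee v_a = √[μ(2/r₂ − 1/a_t)] = 3879 m/s.
Δv₂ = v_c2 − v_a = 1027 m/s.
= 1.027 km/s.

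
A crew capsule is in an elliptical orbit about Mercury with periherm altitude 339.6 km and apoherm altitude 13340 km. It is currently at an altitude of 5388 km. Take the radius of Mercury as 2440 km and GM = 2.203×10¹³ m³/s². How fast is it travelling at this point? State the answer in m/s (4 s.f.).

v ≈ 1804 m/s

r_p = 2440 + 339.6 = 2779.6 km = 2.7796×10⁶ m.
r_a = 2440 + 13340 = 15780 km = 1.5780×10⁷ m.
r = 2440 + 5388 = 7828.0 km = 7.828×10⁶ m.
Semi-major axis a = (r_p + r_a)/2 = 9279.8 km = 9.280×10⁶ m.
Vis-viva: v² = μ(2/r − 1/a) = 2.203×10¹³ × (2.555×10⁻⁷ − 1.078×10⁻⁷) = 3.255×10⁶ m²/s².
v = 1804 m/s.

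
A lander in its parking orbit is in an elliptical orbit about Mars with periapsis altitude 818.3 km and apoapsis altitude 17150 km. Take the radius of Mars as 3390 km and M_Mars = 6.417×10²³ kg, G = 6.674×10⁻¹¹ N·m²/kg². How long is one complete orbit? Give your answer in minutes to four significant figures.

T ≈ 696.5 minutes

μ = GM = 6.674×10⁻¹¹ × 6.417×10²³ = 4.283×10¹³ m³/s².
r_p = 3390 + 818.3 = 4208.3 km = 4.2083×10⁶ m.
r_a = 3390 + 17150 = 20540 km = 2.0540×10⁷ m.
Semi-major axis a = (r_p + r_a)/2 = (4208.3 + 20540)/2 = 12374 km = 1.237×10⁷ m.
By Kepler's third law T = 2π√(a³/μ) = 2π × 6.651×10³ = 4.179×10⁴ s.
= 696.5 minutes.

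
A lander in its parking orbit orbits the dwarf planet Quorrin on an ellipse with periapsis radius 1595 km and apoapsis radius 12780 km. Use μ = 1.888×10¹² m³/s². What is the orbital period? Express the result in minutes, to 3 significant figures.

T ≈ 1470 minutes

Semi-major axis a = (r_p + r_a)/2 = (1595.0 + 12780)/2 = 7187.5 km = 7.188×10⁶ m.
By Kepler's third law T = 2π√(a³/μ) = 2π × 1.402×10⁴ = 8.811×10⁴ s.
= 1469 minutes.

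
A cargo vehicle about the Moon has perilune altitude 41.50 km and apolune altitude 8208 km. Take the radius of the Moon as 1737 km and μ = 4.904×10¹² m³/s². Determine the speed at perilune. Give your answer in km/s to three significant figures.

r_p = 1737 + 41.50 = 1778.5 km = 1.7785×10⁶ m.
r_a = 1737 + 8208 = 9945.0 km = 9.9450×10⁶ m.
Semi-major axis a = (r_p + r_a)/2 = 5861.8 km = 5.862×10⁶ m.
Vis-viva: v² = μ(2/r − 1/a) = 4.904×10¹² × (1.125×10⁻⁶ − 1.706×10⁻⁷) = 4.678×10⁶ m²/s².
v = 2163 m/s = 2.163 km/s.

v ≈ 2.16 km/s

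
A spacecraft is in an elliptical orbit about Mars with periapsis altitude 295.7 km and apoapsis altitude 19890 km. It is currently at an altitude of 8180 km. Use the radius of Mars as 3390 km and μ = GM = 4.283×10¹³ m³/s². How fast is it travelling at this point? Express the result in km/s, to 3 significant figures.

r_p = 3390 + 295.7 = 3685.7 km = 3.6857×10⁶ m.
r_a = 3390 + 19890 = 23280 km = 2.3280×10⁷ m.
r = 3390 + 8180 = 11570 km = 1.157×10⁷ m.
Semi-major axis a = (r_p + r_a)/2 = 13483 km = 1.348×10⁷ m.
Vis-viva: v² = μ(2/r − 1/a) = 4.283×10¹³ × (1.729×10⁻⁷ − 7.417×10⁻⁸) = 4.227×10⁶ m²/s².
v = 2056 m/s = 2.056 km/s.

v ≈ 2.06 km/s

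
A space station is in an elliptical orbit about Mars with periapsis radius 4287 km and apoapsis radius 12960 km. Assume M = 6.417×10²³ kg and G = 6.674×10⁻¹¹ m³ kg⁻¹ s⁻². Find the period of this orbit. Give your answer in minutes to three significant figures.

μ = GM = 6.674×10⁻¹¹ × 6.417×10²³ = 4.283×10¹³ m³/s².
Semi-major axis a = (r_p + r_a)/2 = (4287.0 + 12960)/2 = 8623.5 km = 8.624×10⁶ m.
By Kepler's third law T = 2π√(a³/μ) = 2π × 3.870×10³ = 2.431×10⁴ s.
= 405.2 minutes.

T ≈ 405 minutes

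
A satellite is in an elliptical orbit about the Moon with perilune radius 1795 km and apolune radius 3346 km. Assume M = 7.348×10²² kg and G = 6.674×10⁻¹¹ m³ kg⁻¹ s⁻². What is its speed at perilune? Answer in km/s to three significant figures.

v ≈ 1.89 km/s

μ = GM = 6.674×10⁻¹¹ × 7.348×10²² = 4.904×10¹² m³/s².
Semi-major axis a = (r_p + r_a)/2 = 2570.5 km = 2.570×10⁶ m.
Vis-viva: v² = μ(2/r − 1/a) = 4.904×10¹² × (1.114×10⁻⁶ − 3.890×10⁻⁷) = 3.556×10⁶ m²/s².
v = 1886 m/s = 1.886 km/s.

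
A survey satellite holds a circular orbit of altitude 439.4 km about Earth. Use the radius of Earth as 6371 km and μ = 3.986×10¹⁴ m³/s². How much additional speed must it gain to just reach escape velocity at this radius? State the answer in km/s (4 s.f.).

Δv ≈ 3.169 km/s

r = 6371 + 439.4 = 6810.4 km = 6.8104×10⁶ m.
Circular speed v_c = √(μ/r) = 7650 m/s.
Escape speed v_esc = √(2μ/r) = √2 × v_c = 10820 m/s.
Δv = v_esc − v_c = 3169 m/s = 3.169 km/s.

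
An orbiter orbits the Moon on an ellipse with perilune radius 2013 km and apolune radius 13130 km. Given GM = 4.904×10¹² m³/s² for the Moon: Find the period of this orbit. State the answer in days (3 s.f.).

T ≈ 0.684 days

Semi-major axis a = (r_p + r_a)/2 = (2013.0 + 13130)/2 = 7571.5 km = 7.572×10⁶ m.
By Kepler's third law T = 2π√(a³/μ) = 2π × 9.408×10³ = 5.911×10⁴ s.
= 0.6842 days.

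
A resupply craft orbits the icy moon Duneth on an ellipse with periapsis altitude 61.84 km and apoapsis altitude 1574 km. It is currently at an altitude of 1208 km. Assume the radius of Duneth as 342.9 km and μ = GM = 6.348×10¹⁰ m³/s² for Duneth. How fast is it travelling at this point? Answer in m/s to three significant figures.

r_p = 342.9 + 61.84 = 404.74 km = 4.0474×10⁵ m.
r_a = 342.9 + 1574 = 1916.9 km = 1.9169×10⁶ m.
r = 342.9 + 1208 = 1550.9 km = 1.551×10⁶ m.
Semi-major axis a = (r_p + r_a)/2 = 1160.8 km = 1.161×10⁶ m.
Vis-viva: v² = μ(2/r − 1/a) = 6.348×10¹⁰ × (1.290×10⁻⁶ − 8.615×10⁻⁷) = 2.718×10⁴ m²/s².
v = 164.9 m/s.

v ≈ 165 m/s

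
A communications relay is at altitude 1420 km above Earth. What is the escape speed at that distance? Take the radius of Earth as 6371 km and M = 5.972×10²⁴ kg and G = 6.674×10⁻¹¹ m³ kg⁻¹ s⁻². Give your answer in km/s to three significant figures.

v_esc ≈ 10.1 km/s

μ = GM = 6.674×10⁻¹¹ × 5.972×10²⁴ = 3.986×10¹⁴ m³/s².
r = 6371 + 1420 = 7791.0 km = 7.7910×10⁶ m.
Escape speed v_esc = √(2μ/r) = √(2 × 3.986×10¹⁴ / 7.791×10⁶) = √(1.023×10⁸) = 10120 m/s.
= 10.12 km/s.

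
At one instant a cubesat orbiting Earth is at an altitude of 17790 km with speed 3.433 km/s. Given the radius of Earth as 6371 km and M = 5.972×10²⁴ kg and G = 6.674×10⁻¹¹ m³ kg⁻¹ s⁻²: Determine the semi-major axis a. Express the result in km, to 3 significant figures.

μ = GM = 6.674×10⁻¹¹ × 5.972×10²⁴ = 3.986×10¹⁴ m³/s².
r = 6371 + 17790 = 24161 km = 2.416×10⁷ m.
Specific orbital energy ε = v²/2 − μ/r = (3433)²/2 − 3.986×10¹⁴/2.416×10⁷ = -1.060×10⁷ J/kg.
Since ε = −μ/(2a), a = −μ/(2ε) = 1.879×10⁷ m = 18794 km.

a ≈ 18800 km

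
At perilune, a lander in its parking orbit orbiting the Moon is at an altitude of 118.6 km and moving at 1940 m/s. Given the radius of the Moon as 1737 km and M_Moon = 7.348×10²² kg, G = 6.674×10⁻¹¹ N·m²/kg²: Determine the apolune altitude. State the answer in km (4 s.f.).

apolune altitude ≈ 2851 km

μ = GM = 6.674×10⁻¹¹ × 7.348×10²² = 4.904×10¹² m³/s².
r_p = 1737 + 118.6 = 1855.6 km = 1.856×10⁶ m.
Specific energy ε = v²/2 − μ/r = -7.610×10⁵ J/kg, so a = −μ/(2ε) = 3.222×10⁶ m.
The apsides satisfy r_p + r_a = 2a, so the apolune radius is 2a − r_p = 4.588×10⁶ m = 4588.3 km.
Apolune altitude = 4588.3 − 1737 = 2851.3 km.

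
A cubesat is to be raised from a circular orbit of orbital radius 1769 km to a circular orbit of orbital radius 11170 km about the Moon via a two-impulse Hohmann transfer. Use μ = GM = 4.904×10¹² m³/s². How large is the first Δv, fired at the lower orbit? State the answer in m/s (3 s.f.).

Δv ≈ 523 m/s

r₁ = 1769 km = 1.769×10⁶ m.
r₂ = 11170 km = 1.117×10⁷ m.
Transfer ellipse a_t = (r₁ + r₂)/2 = 6.470×10⁶ m.
At r₁: circular v_c1 = √(μ/r₁) = 1665 m/s; transfer-perilune v_p = √[μ(2/r₁ − 1/a_t)] = 2188 m/s.
Δv₁ = v_p − v_c1 = 522.8 m/s.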